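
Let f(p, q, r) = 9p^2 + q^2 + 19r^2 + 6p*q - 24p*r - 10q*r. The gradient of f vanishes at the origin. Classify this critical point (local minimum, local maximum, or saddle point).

saddle point

The Hessian at the origin is H = [[18, 6, -24], [6, 2, -10], [-24, -10, 38]].
H is indefinite, so the origin is a saddle point.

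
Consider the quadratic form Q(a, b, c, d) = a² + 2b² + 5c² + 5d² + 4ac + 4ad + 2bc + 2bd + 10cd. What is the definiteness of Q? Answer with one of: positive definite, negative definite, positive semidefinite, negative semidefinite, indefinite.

positive semidefinite

Write A = [[1, 0, 2, 2], [0, 2, 1, 1], [2, 1, 5, 5], [2, 1, 5, 5]].
Applying the same elementary operations to the rows and columns of A produces a congruent diagonal matrix with entries 1, 2, 1/2, 0.
Counting signs: 3 positive, 1 zero.
Hence Q is positive semidefinite.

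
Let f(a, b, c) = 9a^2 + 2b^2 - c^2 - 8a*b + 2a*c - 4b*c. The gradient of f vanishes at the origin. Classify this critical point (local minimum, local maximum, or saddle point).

The Hessian at the origin is H = [[18, -8, 2], [-8, 4, -4], [2, -4, -2]].
Row-reducing H symmetrically gives the diagonal entries 18, 4/9, -24.
That gives 2 positive, 1 negative pivots.
H is indefinite, so the origin is a saddle point.

saddle point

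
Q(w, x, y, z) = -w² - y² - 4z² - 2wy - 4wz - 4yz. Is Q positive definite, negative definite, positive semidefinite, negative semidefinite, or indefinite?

The associated matrix is A = [[-1, 0, -1, -2], [0, 0, 0, 0], [-1, 0, -1, -2], [-2, 0, -2, -4]].
Symmetric row and column elimination reduces A to a congruent diagonal form with pivots -1, 0, 0, 0.
So there are 1 negative, 3 zero pivots.
Hence Q is negative semidefinite.

negative semidefinite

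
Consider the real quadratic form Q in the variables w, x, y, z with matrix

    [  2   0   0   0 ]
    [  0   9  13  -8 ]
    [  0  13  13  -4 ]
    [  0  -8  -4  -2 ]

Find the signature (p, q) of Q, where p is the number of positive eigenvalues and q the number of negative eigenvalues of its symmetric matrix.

(3, 1)

Congruent diagonalization of A (simultaneous row and column reduction) yields pivots 2, 9, -52/9, 10/13.
So there are 3 positive, 1 negative pivots.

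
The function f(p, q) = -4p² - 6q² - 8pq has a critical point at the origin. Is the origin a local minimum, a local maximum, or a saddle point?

The Hessian at the origin is H = [[-8, -8], [-8, -12]].
det H = -8·-12 − (-8)² = 32 > 0 and H[1,1] = -8 < 0, so H is negative definite.
Therefore the origin is a local maximum.

local maximum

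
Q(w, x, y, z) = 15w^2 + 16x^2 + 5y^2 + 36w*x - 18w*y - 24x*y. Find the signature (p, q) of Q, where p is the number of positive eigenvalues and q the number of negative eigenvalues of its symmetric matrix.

The associated matrix is A = [[15, 18, -9, 0], [18, 16, -12, 0], [-9, -12, 5, 0], [0, 0, 0, 0]].
Row-reducing A symmetrically gives the diagonal entries 15, -28/5, -1/7, 0.
Counting signs: 1 positive, 2 negative, 1 zero.

(1, 2)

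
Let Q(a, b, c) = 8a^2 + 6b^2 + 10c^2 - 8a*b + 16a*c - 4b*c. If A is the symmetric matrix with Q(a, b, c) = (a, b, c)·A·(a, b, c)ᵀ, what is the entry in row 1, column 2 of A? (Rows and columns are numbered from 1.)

The coefficient of a·b in Q is -8. For a symmetric A this equals A[1,2] + A[2,1] = 2·A[1,2].
So A[1,2] = -8/2 = -4.

-4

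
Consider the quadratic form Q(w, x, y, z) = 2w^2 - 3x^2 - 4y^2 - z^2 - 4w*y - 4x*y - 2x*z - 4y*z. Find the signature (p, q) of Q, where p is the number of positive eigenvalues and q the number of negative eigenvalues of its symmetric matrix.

Write A = [[2, 0, -2, 0], [0, -3, -2, -1], [-2, -2, -4, -2], [0, -1, -2, -1]].
Congruent diagonalization of A (simultaneous row and column reduction) yields pivots 2, -3, -14/3, -2/7.
That gives 1 positive, 3 negative pivots.

(1, 3)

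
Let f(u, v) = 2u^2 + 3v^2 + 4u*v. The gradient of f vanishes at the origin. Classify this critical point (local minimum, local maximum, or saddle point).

The Hessian at the origin is H = [[4, 4], [4, 6]].
det H = 4·6 − (4)² = 8 > 0 and H[1,1] = 4 > 0, so H is positive definite.
Therefore the origin is a local minimum.

local minimum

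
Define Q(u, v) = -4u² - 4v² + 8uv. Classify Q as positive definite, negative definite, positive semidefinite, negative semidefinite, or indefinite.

negative semidefinite

The symmetric matrix is A = [[-4, 4], [4, -4]].
Congruent diagonalization of A (simultaneous row and column reduction) yields pivots -4, 0.
So there are 1 negative, 1 zero pivots.
Hence Q is negative semidefinite.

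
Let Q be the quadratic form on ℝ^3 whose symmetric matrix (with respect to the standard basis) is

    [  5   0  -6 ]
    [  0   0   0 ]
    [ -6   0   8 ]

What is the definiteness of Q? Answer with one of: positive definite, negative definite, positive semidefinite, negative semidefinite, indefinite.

positive semidefinite

Symmetric row and column elimination reduces A to a congruent diagonal form with pivots 5, 0, 4/5.
Counting signs: 2 positive, 1 zero.
Hence Q is positive semidefinite.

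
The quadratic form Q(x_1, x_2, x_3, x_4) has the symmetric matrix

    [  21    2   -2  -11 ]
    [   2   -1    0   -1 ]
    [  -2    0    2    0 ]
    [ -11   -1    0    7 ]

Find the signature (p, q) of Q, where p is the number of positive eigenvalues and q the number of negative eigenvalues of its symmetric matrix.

Symmetric row and column elimination reduces A to a congruent diagonal form with pivots 21, -25/21, 46/25, 15/23.
That gives 3 positive, 1 negative pivots.

(3, 1)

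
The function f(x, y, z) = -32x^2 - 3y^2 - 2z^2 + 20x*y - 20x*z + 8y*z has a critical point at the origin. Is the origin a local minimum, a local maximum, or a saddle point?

The Hessian at the origin is H = [[-64, 20, -20], [20, -6, 8], [-20, 8, -4]].
Row-reducing H symmetrically gives the diagonal entries -64, 1/4, -10.
Counting signs: 1 positive, 2 negative.
H is indefinite, so the origin is a saddle point.

saddle point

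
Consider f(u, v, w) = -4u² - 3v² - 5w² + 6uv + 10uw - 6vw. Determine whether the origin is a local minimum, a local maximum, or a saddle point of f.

The Hessian at the origin is H = [[-8, 6, 10], [6, -6, -6], [10, -6, -10]].
Applying the same elementary operations to the rows and columns of H produces a congruent diagonal matrix with entries -8, -3/2, 4.
That gives 1 positive, 2 negative pivots.
H is indefinite, so the origin is a saddle point.

saddle point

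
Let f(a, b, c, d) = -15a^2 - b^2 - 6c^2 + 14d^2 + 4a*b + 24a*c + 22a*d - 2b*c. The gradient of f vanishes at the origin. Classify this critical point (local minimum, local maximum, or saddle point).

saddle point

The Hessian at the origin is H = [[-30, 4, 24, 22], [4, -2, -2, 0], [24, -2, -12, 0], [22, 0, 0, 28]].
Row-reducing H symmetrically gives the diagonal entries -30, -22/15, 90/11, 10/9.
So there are 2 positive, 2 negative pivots.
H is indefinite, so the origin is a saddle point.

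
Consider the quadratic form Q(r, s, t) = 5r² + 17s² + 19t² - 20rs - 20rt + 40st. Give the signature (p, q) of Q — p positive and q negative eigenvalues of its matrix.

The symmetric matrix is A = [[5, -10, -10], [-10, 17, 20], [-10, 20, 19]].
Congruent diagonalization of A (simultaneous row and column reduction) yields pivots 5, -3, -1.
Counting signs: 1 positive, 2 negative.

(1, 2)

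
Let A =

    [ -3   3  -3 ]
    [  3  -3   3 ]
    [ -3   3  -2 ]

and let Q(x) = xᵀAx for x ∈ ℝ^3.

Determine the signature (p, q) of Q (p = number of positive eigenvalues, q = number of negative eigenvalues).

(1, 1)

Congruent diagonalization of A (simultaneous row and column reduction) yields pivots -3, 0, 1.
That gives 1 positive, 1 negative, 1 zero pivots.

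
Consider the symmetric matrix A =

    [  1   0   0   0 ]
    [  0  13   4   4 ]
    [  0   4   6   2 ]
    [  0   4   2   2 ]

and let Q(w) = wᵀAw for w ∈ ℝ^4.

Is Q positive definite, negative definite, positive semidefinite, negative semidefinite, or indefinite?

Leading principal minors: Δ_1 = 1, Δ_2 = 13, Δ_3 = 62, Δ_4 = 40.
All leading principal minors are positive, so by Sylvester's criterion Q is positive definite.

positive definite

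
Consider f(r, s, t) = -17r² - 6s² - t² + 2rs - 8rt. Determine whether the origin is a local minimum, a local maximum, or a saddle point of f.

The Hessian at the origin is H = [[-34, 2, -8], [2, -12, 0], [-8, 0, -2]].
Congruent diagonalization of H (simultaneous row and column reduction) yields pivots -34, -202/17, -10/101.
Counting signs: 3 negative.
H is negative definite, so the origin is a strict local maximum.

local maximum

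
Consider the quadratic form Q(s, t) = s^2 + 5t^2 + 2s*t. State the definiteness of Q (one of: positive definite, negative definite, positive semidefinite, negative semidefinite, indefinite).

positive definite

The symmetric matrix of Q is [[1, 1], [1, 5]].
For the 2×2 matrix [[1, 1], [1, 5]]: det = 1·5 − (1)² = 4, trace = 6.
det > 0 so both eigenvalues share the sign of the trace; trace = 6 > 0 ⇒ both positive.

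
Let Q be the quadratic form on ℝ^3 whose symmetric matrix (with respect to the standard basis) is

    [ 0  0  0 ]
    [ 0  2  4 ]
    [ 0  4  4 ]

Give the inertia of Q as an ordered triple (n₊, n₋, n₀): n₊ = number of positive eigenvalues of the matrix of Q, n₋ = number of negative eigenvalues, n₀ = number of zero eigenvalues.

Symmetric row and column elimination reduces A to a congruent diagonal form with pivots 0, 2, -4.
Counting signs: 1 positive, 1 negative, 1 zero.

(1, 1, 1)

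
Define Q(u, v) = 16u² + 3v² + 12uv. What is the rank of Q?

2

Write A = [[16, 6], [6, 3]].
Symmetric row and column elimination reduces A to a congruent diagonal form with pivots 16, 3/4.
Counting signs: 2 positive.
The rank is the number of nonzero pivots: 2.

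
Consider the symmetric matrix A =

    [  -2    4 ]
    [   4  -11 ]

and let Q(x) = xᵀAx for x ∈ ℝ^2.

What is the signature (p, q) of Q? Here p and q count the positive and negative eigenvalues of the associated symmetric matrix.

(0, 2)

Symmetric row and column elimination reduces A to a congruent diagonal form with pivots -2, -3.
So there are 2 negative pivots.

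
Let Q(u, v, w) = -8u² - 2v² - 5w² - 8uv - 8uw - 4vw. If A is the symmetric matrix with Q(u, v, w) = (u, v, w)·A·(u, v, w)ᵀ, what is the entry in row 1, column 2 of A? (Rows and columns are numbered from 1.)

-4

The coefficient of u·v in Q is -8. For a symmetric A this equals A[1,2] + A[2,1] = 2·A[1,2].
So A[1,2] = -8/2 = -4.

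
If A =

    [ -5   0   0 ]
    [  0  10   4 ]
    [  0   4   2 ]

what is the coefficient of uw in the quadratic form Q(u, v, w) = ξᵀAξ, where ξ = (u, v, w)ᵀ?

0

The coefficient of uw is A[1,3] + A[3,1] = 2·0 = 0.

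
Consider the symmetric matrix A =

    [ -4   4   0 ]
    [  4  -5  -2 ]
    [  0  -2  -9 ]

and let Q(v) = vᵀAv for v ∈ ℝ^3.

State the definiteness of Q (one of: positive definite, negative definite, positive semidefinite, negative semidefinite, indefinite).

negative definite

An LDLᵀ factorisation of A has diagonal entries -4, -1, -5.
That gives 3 negative pivots.
Hence Q is negative definite.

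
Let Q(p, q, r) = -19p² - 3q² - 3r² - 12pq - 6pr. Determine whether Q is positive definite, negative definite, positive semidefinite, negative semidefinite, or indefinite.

The symmetric matrix of Q is A = [[-19, -6, -3], [-6, -3, 0], [-3, 0, -3]].
Leading principal minors: Δ_1 = -19, Δ_2 = 21, Δ_3 = -36.
The signs alternate starting with Δ_1 < 0, so by Sylvester's criterion Q is negative definite.

negative definite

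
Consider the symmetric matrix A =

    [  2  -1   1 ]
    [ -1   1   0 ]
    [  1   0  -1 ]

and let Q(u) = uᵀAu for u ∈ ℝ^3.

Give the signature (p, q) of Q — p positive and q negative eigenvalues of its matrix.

Applying the same elementary operations to the rows and columns of A produces a congruent diagonal matrix with entries 2, 1/2, -2.
That gives 2 positive, 1 negative pivots.

(2, 1)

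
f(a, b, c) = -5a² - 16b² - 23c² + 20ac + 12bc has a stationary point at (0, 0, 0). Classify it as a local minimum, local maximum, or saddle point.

local maximum

The Hessian at the origin is H = [[-10, 0, 20], [0, -32, 12], [20, 12, -46]].
Congruent diagonalization of H (simultaneous row and column reduction) yields pivots -10, -32, -3/2.
Counting signs: 3 negative.
H is negative definite, so the origin is a strict local maximum.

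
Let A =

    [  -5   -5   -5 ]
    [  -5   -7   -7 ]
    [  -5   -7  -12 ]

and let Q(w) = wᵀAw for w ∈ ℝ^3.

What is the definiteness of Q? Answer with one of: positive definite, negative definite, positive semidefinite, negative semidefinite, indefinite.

Leading principal minors: Δ_1 = -5, Δ_2 = 10, Δ_3 = -50.
The signs alternate starting with Δ_1 < 0, so by Sylvester's criterion Q is negative definite.

negative definite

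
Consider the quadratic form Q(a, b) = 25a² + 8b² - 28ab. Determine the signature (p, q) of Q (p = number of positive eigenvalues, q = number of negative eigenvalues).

The symmetric matrix is A = [[25, -14], [-14, 8]].
Symmetric row and column elimination reduces A to a congruent diagonal form with pivots 25, 4/25.
So there are 2 positive pivots.

(2, 0)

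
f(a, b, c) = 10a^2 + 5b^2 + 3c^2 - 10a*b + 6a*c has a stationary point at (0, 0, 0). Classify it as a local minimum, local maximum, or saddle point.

local minimum

The Hessian at the origin is H = [[20, -10, 6], [-10, 10, 0], [6, 0, 6]].
Congruent diagonalization of H (simultaneous row and column reduction) yields pivots 20, 5, 12/5.
Counting signs: 3 positive.
H is positive definite, so the origin is a strict local minimum.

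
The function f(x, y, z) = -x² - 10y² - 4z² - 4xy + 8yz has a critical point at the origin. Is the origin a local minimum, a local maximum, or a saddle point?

local maximum

The Hessian at the origin is H = [[-2, -4, 0], [-4, -20, 8], [0, 8, -8]].
Symmetric row and column elimination reduces H to a congruent diagonal form with pivots -2, -12, -8/3.
Counting signs: 3 negative.
H is negative definite, so the origin is a strict local maximum.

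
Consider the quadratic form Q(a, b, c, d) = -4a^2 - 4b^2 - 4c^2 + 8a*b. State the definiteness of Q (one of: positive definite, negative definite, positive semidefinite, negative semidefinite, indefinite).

The associated matrix is A = [[-4, 4, 0, 0], [4, -4, 0, 0], [0, 0, -4, 0], [0, 0, 0, 0]].
Row-reducing A symmetrically gives the diagonal entries -4, 0, -4, 0.
That gives 2 negative, 2 zero pivots.
Hence Q is negative semidefinite.

negative semidefinite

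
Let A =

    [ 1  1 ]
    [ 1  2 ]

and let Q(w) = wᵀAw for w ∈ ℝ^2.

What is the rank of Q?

An LDLᵀ factorisation of A has diagonal entries 1, 1.
Counting signs: 2 positive.
The rank is the number of nonzero pivots: 2.

2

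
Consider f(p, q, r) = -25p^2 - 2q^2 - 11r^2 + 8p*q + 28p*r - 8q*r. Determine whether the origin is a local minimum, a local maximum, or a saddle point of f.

The Hessian at the origin is H = [[-50, 8, 28], [8, -4, -8], [28, -8, -22]].
Symmetric row and column elimination reduces H to a congruent diagonal form with pivots -50, -68/25, -30/17.
So there are 3 negative pivots.
H is negative definite, so the origin is a strict local maximum.

local maximum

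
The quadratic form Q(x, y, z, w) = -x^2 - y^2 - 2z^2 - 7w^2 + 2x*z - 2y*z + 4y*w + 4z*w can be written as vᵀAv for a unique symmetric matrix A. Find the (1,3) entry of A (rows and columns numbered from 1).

The coefficient of x·z in Q is 2. For a symmetric A this equals A[1,3] + A[3,1] = 2·A[1,3].
So A[1,3] = 2/2 = 1.

1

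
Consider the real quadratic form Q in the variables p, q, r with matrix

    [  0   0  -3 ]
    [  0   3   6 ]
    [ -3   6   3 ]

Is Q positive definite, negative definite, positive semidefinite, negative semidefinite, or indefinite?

indefinite

A is congruent to a diagonal matrix with 2 positive, 1 negative and 0 zero entries, so Q is indefinite.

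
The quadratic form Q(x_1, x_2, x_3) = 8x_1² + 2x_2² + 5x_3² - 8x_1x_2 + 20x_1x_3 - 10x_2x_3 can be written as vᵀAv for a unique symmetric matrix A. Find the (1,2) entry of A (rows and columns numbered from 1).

The coefficient of x_1·x_2 in Q is -8. For a symmetric A this equals A[1,2] + A[2,1] = 2·A[1,2].
So A[1,2] = -8/2 = -4.

-4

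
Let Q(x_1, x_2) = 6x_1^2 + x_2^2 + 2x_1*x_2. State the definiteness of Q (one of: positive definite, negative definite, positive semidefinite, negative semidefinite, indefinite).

The associated matrix is A = [[6, 1], [1, 1]].
An LDLᵀ factorisation of A has diagonal entries 6, 5/6.
So there are 2 positive pivots.
Hence Q is positive definite.

positive definite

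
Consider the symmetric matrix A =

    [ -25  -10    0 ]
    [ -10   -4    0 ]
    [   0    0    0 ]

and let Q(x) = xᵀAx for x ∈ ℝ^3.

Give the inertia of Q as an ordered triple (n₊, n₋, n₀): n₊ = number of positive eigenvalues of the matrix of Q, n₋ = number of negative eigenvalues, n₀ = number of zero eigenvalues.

Symmetric row and column elimination reduces A to a congruent diagonal form with pivots -25, 0, 0.
Counting signs: 1 negative, 2 zero.

(0, 1, 2)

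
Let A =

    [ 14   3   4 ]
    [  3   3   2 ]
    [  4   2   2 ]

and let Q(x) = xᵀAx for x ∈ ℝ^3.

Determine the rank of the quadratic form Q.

Applying the same elementary operations to the rows and columns of A produces a congruent diagonal matrix with entries 14, 33/14, 10/33.
Counting signs: 3 positive.
The rank is the number of nonzero pivots: 3.

3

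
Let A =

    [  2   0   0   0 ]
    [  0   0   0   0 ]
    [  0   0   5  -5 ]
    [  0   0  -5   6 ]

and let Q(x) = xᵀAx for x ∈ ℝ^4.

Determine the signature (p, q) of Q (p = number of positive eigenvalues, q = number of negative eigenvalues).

(3, 0)

Congruent diagonalization of A (simultaneous row and column reduction) yields pivots 2, 0, 5, 1.
Counting signs: 3 positive, 1 zero.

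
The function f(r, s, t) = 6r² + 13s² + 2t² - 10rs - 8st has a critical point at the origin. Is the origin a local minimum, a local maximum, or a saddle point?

local minimum

The Hessian at the origin is H = [[12, -10, 0], [-10, 26, -8], [0, -8, 4]].
An LDLᵀ factorisation of H has diagonal entries 12, 53/3, 20/53.
Counting signs: 3 positive.
H is positive definite, so the origin is a strict local minimum.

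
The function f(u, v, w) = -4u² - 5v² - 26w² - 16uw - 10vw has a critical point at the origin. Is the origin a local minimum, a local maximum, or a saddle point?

local maximum

The Hessian at the origin is H = [[-8, 0, -16], [0, -10, -10], [-16, -10, -52]].
An LDLᵀ factorisation of H has diagonal entries -8, -10, -10.
So there are 3 negative pivots.
H is negative definite, so the origin is a strict local maximum.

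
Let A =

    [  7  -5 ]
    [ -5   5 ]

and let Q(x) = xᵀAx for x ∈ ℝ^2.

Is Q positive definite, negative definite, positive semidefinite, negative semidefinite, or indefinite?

positive definite

For the 2×2 matrix [[7, -5], [-5, 5]]: det = 7·5 − (-5)² = 10, trace = 12.
det > 0 so both eigenvalues share the sign of the trace; trace = 12 > 0 ⇒ both positive.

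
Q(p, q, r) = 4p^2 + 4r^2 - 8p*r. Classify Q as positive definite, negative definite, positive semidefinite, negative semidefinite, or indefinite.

positive semidefinite

Write A = [[4, 0, -4], [0, 0, 0], [-4, 0, 4]].
Row-reducing A symmetrically gives the diagonal entries 4, 0, 0.
That gives 1 positive, 2 zero pivots.
Hence Q is positive semidefinite.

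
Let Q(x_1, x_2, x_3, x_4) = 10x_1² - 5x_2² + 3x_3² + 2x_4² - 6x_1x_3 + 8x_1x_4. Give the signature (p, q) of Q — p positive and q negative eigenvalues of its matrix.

Write A = [[10, 0, -3, 4], [0, -5, 0, 0], [-3, 0, 3, 0], [4, 0, 0, 2]].
Congruent diagonalization of A (simultaneous row and column reduction) yields pivots 10, -5, 21/10, -2/7.
That gives 2 positive, 2 negative pivots.

(2, 2)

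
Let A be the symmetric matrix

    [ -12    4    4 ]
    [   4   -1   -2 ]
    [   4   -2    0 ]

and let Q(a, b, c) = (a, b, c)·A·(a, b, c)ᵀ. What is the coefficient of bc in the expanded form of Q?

The coefficient of bc is A[2,3] + A[3,2] = 2·(-2) = -4.

-4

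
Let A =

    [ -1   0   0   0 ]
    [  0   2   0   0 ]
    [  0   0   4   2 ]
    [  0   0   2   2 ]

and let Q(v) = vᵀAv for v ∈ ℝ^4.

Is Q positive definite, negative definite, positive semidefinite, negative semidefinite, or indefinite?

Symmetric row and column elimination reduces A to a congruent diagonal form with pivots -1, 2, 4, 1.
So there are 3 positive, 1 negative pivots.
Hence Q is indefinite.

indefinite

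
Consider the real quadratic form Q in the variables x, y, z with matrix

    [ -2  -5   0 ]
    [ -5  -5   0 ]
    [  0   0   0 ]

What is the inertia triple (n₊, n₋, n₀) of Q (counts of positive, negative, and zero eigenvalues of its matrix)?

Row-reducing A symmetrically gives the diagonal entries -2, 15/2, 0.
That gives 1 positive, 1 negative, 1 zero pivots.

(1, 1, 1)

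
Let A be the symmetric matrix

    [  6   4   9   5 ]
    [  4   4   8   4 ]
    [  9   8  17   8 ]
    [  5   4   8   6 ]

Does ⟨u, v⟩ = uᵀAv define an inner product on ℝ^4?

yes

Row-reducing A symmetrically gives the diagonal entries 6, 4/3, 1/2, 1.
So there are 4 positive pivots.
Hence Q is positive definite.
⟨·,·⟩ is an inner product exactly when A is positive definite.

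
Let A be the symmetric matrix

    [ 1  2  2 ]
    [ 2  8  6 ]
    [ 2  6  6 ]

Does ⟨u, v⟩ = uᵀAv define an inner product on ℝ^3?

yes

Leading principal minors: Δ_1 = 1, Δ_2 = 4, Δ_3 = 4.
All leading principal minors are positive, so by Sylvester's criterion Q is positive definite.
⟨·,·⟩ is an inner product exactly when A is positive definite.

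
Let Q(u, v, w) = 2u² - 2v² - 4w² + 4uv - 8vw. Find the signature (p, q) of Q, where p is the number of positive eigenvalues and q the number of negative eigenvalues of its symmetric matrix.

The associated matrix is A = [[2, 2, 0], [2, -2, -4], [0, -4, -4]].
Symmetric row and column elimination reduces A to a congruent diagonal form with pivots 2, -4, 0.
Counting signs: 1 positive, 1 negative, 1 zero.

(1, 1)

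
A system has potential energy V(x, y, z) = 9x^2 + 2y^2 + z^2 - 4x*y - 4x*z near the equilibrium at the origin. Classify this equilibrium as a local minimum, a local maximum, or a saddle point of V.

The Hessian at the origin is H = [[18, -4, -4], [-4, 4, 0], [-4, 0, 2]].
Congruent diagonalization of H (simultaneous row and column reduction) yields pivots 18, 28/9, 6/7.
So there are 3 positive pivots.
H is positive definite, so the origin is a strict local minimum.

local minimum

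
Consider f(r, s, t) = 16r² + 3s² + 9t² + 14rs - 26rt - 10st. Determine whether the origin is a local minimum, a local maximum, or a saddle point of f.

saddle point

The Hessian at the origin is H = [[32, 14, -26], [14, 6, -10], [-26, -10, 18]].
An LDLᵀ factorisation of H has diagonal entries 32, -1/8, 12.
That gives 2 positive, 1 negative pivots.
H is indefinite, so the origin is a saddle point.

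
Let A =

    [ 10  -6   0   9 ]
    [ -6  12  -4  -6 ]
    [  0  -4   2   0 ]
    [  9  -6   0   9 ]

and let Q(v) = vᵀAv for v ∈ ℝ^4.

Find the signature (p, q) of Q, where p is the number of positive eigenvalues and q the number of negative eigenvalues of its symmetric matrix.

Applying the same elementary operations to the rows and columns of A produces a congruent diagonal matrix with entries 10, 42/5, 2/21, 0.
So there are 3 positive, 1 zero pivots.

(3, 0)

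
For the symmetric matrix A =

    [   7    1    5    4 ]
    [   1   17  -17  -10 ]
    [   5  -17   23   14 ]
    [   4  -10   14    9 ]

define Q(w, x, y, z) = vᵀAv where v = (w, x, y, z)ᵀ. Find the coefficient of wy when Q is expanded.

The coefficient of wy is A[1,3] + A[3,1] = 2·5 = 10.

10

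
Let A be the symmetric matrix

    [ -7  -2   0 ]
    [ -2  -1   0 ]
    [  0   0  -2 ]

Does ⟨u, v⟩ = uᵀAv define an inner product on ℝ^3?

Applying the same elementary operations to the rows and columns of A produces a congruent diagonal matrix with entries -7, -3/7, -2.
So there are 3 negative pivots.
Hence Q is negative definite.
⟨·,·⟩ is an inner product exactly when A is positive definite.

no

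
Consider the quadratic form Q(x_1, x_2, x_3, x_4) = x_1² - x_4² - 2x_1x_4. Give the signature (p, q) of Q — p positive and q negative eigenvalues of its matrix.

The associated matrix is A = [[1, 0, 0, -1], [0, 0, 0, 0], [0, 0, 0, 0], [-1, 0, 0, -1]].
Applying the same elementary operations to the rows and columns of A produces a congruent diagonal matrix with entries 1, 0, 0, -2.
That gives 1 positive, 1 negative, 2 zero pivots.

(1, 1)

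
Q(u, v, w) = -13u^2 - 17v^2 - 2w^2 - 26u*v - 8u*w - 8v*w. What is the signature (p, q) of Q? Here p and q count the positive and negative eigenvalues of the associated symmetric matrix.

(0, 3)

The symmetric matrix is A = [[-13, -13, -4], [-13, -17, -4], [-4, -4, -2]].
Applying the same elementary operations to the rows and columns of A produces a congruent diagonal matrix with entries -13, -4, -10/13.
So there are 3 negative pivots.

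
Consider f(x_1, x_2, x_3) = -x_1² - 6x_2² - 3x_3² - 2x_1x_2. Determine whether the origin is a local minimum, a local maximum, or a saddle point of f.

The Hessian at the origin is H = [[-2, -2, 0], [-2, -12, 0], [0, 0, -6]].
An LDLᵀ factorisation of H has diagonal entries -2, -10, -6.
That gives 3 negative pivots.
H is negative definite, so the origin is a strict local maximum.

local maximum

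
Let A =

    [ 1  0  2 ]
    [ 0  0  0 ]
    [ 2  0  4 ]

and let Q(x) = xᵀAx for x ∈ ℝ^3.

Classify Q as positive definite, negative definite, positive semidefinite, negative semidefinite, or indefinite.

positive semidefinite

Congruent diagonalization of A (simultaneous row and column reduction) yields pivots 1, 0, 0.
That gives 1 positive, 2 zero pivots.
Hence Q is positive semidefinite.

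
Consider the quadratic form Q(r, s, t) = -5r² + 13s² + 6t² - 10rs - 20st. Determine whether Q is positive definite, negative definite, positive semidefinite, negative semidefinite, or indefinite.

indefinite

Write A = [[-5, -5, 0], [-5, 13, -10], [0, -10, 6]].
Applying the same elementary operations to the rows and columns of A produces a congruent diagonal matrix with entries -5, 18, 4/9.
So there are 2 positive, 1 negative pivots.
Hence Q is indefinite.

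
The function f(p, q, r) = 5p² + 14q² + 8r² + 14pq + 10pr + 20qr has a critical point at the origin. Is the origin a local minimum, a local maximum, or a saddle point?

The Hessian at the origin is H = [[10, 14, 10], [14, 28, 20], [10, 20, 16]].
Row-reducing H symmetrically gives the diagonal entries 10, 42/5, 12/7.
Counting signs: 3 positive.
H is positive definite, so the origin is a strict local minimum.

local minimum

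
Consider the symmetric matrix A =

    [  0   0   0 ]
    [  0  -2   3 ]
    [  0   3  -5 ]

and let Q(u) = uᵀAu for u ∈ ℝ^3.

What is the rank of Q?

2

Congruent diagonalization of A (simultaneous row and column reduction) yields pivots 0, -2, -1/2.
That gives 2 negative, 1 zero pivots.
The rank is the number of nonzero pivots: 2.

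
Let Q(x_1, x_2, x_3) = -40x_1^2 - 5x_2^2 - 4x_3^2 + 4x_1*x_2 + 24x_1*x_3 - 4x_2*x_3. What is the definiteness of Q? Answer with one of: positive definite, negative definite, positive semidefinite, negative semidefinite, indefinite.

The symmetric matrix is A = [[-40, 2, 12], [2, -5, -2], [12, -2, -4]].
Symmetric row and column elimination reduces A to a congruent diagonal form with pivots -40, -49/10, 0.
That gives 2 negative, 1 zero pivots.
Hence Q is negative semidefinite.

negative semidefinite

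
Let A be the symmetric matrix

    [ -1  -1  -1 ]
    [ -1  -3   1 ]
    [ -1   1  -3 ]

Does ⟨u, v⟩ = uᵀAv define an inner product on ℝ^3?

Symmetric row and column elimination reduces A to a congruent diagonal form with pivots -1, -2, 0.
That gives 2 negative, 1 zero pivots.
Hence Q is negative semidefinite.
⟨·,·⟩ is an inner product exactly when A is positive definite.

no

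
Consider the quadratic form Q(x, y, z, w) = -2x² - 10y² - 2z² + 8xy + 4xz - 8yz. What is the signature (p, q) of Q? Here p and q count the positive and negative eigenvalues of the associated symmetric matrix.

The associated matrix is A = [[-2, 4, 2, 0], [4, -10, -4, 0], [2, -4, -2, 0], [0, 0, 0, 0]].
Row-reducing A symmetrically gives the diagonal entries -2, -2, 0, 0.
So there are 2 negative, 2 zero pivots.

(0, 2)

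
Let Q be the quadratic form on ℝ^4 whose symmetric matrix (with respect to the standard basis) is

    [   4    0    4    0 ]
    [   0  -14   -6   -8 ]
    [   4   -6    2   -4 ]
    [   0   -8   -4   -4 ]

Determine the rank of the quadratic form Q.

Row-reducing A symmetrically gives the diagonal entries 4, -14, 4/7, 0.
So there are 2 positive, 1 negative, 1 zero pivots.
The rank is the number of nonzero pivots: 3.

3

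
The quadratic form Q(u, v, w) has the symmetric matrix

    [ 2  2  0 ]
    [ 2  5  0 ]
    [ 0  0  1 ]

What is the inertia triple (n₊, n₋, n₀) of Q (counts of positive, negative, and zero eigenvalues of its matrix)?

(3, 0, 0)

Symmetric row and column elimination reduces A to a congruent diagonal form with pivots 2, 3, 1.
That gives 3 positive pivots.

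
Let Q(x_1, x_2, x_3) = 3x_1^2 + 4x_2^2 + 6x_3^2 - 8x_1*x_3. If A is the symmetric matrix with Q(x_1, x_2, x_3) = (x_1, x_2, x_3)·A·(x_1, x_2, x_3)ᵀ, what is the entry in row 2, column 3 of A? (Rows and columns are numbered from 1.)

The coefficient of x_2·x_3 in Q is 0. For a symmetric A this equals A[2,3] + A[3,2] = 2·A[2,3].
So A[2,3] = 0/2 = 0.

0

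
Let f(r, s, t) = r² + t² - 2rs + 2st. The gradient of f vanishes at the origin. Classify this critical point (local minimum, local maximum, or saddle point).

saddle point

The Hessian at the origin is H = [[2, -2, 0], [-2, 0, 2], [0, 2, 2]].
Symmetric row and column elimination reduces H to a congruent diagonal form with pivots 2, -2, 4.
That gives 2 positive, 1 negative pivots.
H is indefinite, so the origin is a saddle point.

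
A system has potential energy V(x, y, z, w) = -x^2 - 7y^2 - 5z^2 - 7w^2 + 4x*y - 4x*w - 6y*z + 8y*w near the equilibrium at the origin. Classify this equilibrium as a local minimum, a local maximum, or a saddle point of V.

The Hessian at the origin is H = [[-2, 4, 0, -4], [4, -14, -6, 8], [0, -6, -10, 0], [-4, 8, 0, -14]].
Symmetric row and column elimination reduces H to a congruent diagonal form with pivots -2, -6, -4, -6.
So there are 4 negative pivots.
H is negative definite, so the origin is a strict local maximum.

local maximum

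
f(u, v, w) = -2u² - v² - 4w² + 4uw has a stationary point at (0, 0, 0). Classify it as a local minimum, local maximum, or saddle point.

The Hessian at the origin is H = [[-4, 0, 4], [0, -2, 0], [4, 0, -8]].
Row-reducing H symmetrically gives the diagonal entries -4, -2, -4.
So there are 3 negative pivots.
H is negative definite, so the origin is a strict local maximum.

local maximum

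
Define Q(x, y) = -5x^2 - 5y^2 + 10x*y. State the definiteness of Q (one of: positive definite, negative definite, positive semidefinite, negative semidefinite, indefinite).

The symmetric matrix is A = [[-5, 5], [5, -5]].
Row-reducing A symmetrically gives the diagonal entries -5, 0.
That gives 1 negative, 1 zero pivots.
Hence Q is negative semidefinite.

negative semidefinite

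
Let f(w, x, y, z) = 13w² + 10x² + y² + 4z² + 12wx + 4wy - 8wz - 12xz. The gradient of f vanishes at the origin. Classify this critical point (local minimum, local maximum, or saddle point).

The Hessian at the origin is H = [[26, 12, 4, -8], [12, 20, 0, -12], [4, 0, 2, 0], [-8, -12, 0, 8]].
Symmetric row and column elimination reduces H to a congruent diagonal form with pivots 26, 188/13, 54/47, 20/27.
So there are 4 positive pivots.
H is positive definite, so the origin is a strict local minimum.

local minimum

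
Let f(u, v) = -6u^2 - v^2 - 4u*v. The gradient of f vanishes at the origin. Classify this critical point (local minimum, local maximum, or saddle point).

local maximum

The Hessian at the origin is H = [[-12, -4], [-4, -2]].
det H = -12·-2 − (-4)² = 8 > 0 and H[1,1] = -12 < 0, so H is negative definite.
Therefore the origin is a local maximum.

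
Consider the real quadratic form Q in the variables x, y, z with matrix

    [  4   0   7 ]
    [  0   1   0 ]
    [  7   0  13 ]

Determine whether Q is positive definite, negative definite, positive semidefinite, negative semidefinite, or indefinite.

Row-reducing A symmetrically gives the diagonal entries 4, 1, 3/4.
So there are 3 positive pivots.
Hence Q is positive definite.

positive definite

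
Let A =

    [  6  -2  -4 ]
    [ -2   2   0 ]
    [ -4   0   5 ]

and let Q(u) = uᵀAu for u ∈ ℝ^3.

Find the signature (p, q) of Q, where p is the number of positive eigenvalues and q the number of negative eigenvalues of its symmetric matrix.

(3, 0)

An LDLᵀ factorisation of A has diagonal entries 6, 4/3, 1.
Counting signs: 3 positive.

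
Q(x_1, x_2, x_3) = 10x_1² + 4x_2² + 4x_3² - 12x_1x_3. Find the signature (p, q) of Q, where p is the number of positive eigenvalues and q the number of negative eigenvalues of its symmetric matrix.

(3, 0)

The associated matrix is A = [[10, 0, -6], [0, 4, 0], [-6, 0, 4]].
Symmetric row and column elimination reduces A to a congruent diagonal form with pivots 10, 4, 2/5.
Counting signs: 3 positive.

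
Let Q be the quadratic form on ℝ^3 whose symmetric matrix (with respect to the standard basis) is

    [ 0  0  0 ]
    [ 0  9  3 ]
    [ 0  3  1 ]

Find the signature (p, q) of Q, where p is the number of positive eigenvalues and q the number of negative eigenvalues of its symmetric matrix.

(1, 0)

Congruent diagonalization of A (simultaneous row and column reduction) yields pivots 0, 9, 0.
Counting signs: 1 positive, 2 zero.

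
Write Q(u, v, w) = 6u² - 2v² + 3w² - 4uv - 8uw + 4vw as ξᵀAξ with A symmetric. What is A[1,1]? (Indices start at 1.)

The coefficient of u² in Q is 6, and that is exactly A[1,1].

6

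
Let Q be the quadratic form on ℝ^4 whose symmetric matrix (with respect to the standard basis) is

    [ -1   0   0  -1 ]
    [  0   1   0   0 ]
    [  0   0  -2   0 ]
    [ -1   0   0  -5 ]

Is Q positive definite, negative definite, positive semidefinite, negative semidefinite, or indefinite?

indefinite

Row-reducing A symmetrically gives the diagonal entries -1, 1, -2, -4.
So there are 1 positive, 3 negative pivots.
Hence Q is indefinite.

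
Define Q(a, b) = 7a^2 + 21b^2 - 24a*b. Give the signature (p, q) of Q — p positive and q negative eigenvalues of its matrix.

(2, 0)

The symmetric matrix is A = [[7, -12], [-12, 21]].
Applying the same elementary operations to the rows and columns of A produces a congruent diagonal matrix with entries 7, 3/7.
Counting signs: 2 positive.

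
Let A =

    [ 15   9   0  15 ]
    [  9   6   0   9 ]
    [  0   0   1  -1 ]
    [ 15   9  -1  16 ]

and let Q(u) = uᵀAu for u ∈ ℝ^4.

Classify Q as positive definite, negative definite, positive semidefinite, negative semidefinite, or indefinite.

Congruent diagonalization of A (simultaneous row and column reduction) yields pivots 15, 3/5, 1, 0.
Counting signs: 3 positive, 1 zero.
Hence Q is positive semidefinite.

positive semidefinite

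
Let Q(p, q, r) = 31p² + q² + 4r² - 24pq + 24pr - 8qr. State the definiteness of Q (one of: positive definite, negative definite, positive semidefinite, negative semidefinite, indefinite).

The symmetric matrix is A = [[31, -12, 12], [-12, 1, -4], [12, -4, 4]].
Row-reducing A symmetrically gives the diagonal entries 31, -113/31, -60/113.
Counting signs: 1 positive, 2 negative.
Hence Q is indefinite.

indefinite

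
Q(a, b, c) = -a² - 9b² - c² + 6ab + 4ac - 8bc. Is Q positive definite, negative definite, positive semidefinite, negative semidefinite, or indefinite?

indefinite

The symmetric matrix is A = [[-1, 3, 2], [3, -9, -4], [2, -4, -1]].
A is congruent to a diagonal matrix with 1 positive, 2 negative and 0 zero entries, so Q is indefinite.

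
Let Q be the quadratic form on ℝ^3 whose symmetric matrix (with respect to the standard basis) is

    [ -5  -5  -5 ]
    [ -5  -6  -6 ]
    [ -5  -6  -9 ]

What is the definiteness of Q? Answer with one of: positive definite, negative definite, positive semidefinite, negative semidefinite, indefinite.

Leading principal minors: Δ_1 = -5, Δ_2 = 5, Δ_3 = -15.
The signs alternate starting with Δ_1 < 0, so by Sylvester's criterion Q is negative definite.

negative definite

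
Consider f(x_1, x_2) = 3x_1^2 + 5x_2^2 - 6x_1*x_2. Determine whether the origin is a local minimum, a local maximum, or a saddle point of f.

The Hessian at the origin is H = [[6, -6], [-6, 10]].
det H = 6·10 − (-6)² = 24 > 0 and H[1,1] = 6 > 0, so H is positive definite.
Therefore the origin is a local minimum.

local minimum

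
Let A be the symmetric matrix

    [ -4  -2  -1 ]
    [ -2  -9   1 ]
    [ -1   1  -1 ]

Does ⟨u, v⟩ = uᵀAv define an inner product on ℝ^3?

no

Row-reducing A symmetrically gives the diagonal entries -4, -8, -15/32.
That gives 3 negative pivots.
Hence Q is negative definite.
⟨·,·⟩ is an inner product exactly when A is positive definite.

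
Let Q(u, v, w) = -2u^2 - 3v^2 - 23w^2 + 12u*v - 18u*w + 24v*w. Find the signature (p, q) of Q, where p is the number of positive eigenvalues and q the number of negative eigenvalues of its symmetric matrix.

Write A = [[-2, 6, -9], [6, -3, 12], [-9, 12, -23]].
An LDLᵀ factorisation of A has diagonal entries -2, 15, 5/2.
Counting signs: 2 positive, 1 negative.

(2, 1)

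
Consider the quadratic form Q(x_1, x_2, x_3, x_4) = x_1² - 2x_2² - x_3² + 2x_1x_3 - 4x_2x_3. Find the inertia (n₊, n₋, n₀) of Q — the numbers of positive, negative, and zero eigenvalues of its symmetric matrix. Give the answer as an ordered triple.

(1, 1, 2)

The associated matrix is A = [[1, 0, 1, 0], [0, -2, -2, 0], [1, -2, -1, 0], [0, 0, 0, 0]].
Applying the same elementary operations to the rows and columns of A produces a congruent diagonal matrix with entries 1, -2, 0, 0.
So there are 1 positive, 1 negative, 2 zero pivots.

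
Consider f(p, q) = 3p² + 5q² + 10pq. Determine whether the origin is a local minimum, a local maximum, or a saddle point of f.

saddle point

The Hessian at the origin is H = [[6, 10], [10, 10]].
det H = 6·10 − (10)² = -40 < 0, so H is indefinite.
Therefore the origin is a saddle point.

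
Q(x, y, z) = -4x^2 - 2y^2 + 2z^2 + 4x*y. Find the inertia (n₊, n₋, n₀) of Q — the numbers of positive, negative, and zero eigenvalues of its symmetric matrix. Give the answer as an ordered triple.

The symmetric matrix is A = [[-4, 2, 0], [2, -2, 0], [0, 0, 2]].
Symmetric row and column elimination reduces A to a congruent diagonal form with pivots -4, -1, 2.
That gives 1 positive, 2 negative pivots.

(1, 2, 0)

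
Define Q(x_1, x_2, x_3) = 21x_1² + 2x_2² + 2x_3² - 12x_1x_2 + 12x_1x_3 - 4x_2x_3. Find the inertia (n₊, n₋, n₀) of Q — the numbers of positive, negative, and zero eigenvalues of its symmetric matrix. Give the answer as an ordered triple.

(2, 0, 1)

The symmetric matrix is A = [[21, -6, 6], [-6, 2, -2], [6, -2, 2]].
Congruent diagonalization of A (simultaneous row and column reduction) yields pivots 21, 2/7, 0.
So there are 2 positive, 1 zero pivots.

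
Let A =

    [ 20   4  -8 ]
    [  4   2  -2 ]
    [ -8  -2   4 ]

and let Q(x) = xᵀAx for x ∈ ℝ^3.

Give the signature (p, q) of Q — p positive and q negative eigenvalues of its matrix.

(3, 0)

Applying the same elementary operations to the rows and columns of A produces a congruent diagonal matrix with entries 20, 6/5, 2/3.
That gives 3 positive pivots.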